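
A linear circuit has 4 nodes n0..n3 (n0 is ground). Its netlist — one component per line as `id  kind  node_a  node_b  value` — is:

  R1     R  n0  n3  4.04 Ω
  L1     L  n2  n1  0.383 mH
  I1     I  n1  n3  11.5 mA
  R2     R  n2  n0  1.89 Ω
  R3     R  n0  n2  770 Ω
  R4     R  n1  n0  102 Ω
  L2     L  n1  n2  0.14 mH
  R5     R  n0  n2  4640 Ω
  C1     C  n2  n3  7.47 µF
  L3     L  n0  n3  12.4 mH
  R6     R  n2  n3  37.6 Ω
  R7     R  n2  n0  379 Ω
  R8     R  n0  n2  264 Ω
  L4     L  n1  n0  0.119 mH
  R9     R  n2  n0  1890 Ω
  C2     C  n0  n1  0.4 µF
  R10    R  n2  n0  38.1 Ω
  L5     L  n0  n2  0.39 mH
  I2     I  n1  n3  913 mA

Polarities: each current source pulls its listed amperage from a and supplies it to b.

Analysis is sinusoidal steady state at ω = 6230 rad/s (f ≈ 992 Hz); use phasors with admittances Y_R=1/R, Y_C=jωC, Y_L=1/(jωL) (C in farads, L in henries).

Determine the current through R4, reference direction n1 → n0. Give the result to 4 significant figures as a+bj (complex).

Element admittances at ω=6230 rad/s:
  Y(R1) = 0.2475+0.000j S between n0,n3
  Y(L1) = 0.000-0.4191j S between n2,n1
  I1: injects 0.0115 A into n3 (from n1)
  Y(R2) = 0.5291+0.000j S between n2,n0
  Y(R3) = 0.001299+0.000j S between n0,n2
  Y(R4) = 0.009804+0.000j S between n1,n0
  Y(L2) = 0.000-1.147j S between n1,n2
  Y(R5) = 0.0002155+0.000j S between n0,n2
  Y(C1) = 0.000+0.04654j S between n2,n3
  Y(L3) = 0.000-0.01294j S between n0,n3
  Y(R6) = 0.02660+0.000j S between n2,n3
  Y(R7) = 0.002639+0.000j S between n2,n0
  Y(R8) = 0.003788+0.000j S between n0,n2
  Y(L4) = 0.000-1.349j S between n1,n0
  Y(R9) = 0.0005291+0.000j S between n2,n0
  Y(C2) = 0.000+0.002492j S between n0,n1
  Y(R10) = 0.02625+0.000j S between n2,n0
  Y(L5) = 0.000-0.4116j S between n0,n2
  I2: injects 0.913 A into n3 (from n1)
Assemble and solve the 3×3 MNA system:
  V(n1)=-0.1365-0.4344j  V(n2)=-0.2511-0.2182j  V(n3)=3.327-0.4716j

-0.001338-0.004258j A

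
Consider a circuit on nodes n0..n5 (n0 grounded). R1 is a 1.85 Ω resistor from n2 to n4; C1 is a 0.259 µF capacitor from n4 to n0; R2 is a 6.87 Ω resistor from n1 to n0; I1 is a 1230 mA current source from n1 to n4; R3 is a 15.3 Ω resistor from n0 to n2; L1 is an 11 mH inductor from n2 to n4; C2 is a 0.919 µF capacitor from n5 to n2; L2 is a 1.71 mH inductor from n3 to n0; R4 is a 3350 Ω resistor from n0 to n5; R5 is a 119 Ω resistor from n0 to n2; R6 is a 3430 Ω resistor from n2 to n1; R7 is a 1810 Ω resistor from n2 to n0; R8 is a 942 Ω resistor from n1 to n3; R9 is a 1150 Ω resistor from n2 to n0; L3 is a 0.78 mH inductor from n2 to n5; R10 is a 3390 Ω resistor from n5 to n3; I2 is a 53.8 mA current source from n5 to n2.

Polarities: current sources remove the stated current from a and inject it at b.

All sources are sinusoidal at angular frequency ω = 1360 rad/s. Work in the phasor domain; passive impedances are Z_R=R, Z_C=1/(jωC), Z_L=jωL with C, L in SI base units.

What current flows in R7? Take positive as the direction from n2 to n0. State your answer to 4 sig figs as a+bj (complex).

0.008916-4.675e-05j A

Apply KCL at each of the 5 non-ground nodes and solve the resulting linear system.
Node n1: branches {R2, I1, R6, R8} → V_1 = -8.340-0.0002367j
Node n2: branches {R1, R3, L1, C2, R5, R6, R7, R9, L3, I2} → V_2 = 16.14-0.08463j
Node n3: branches {L2, R8, R10} → V_3 = 7.479e-05-0.009520j
Node n4: branches {R1, C1, I1, L1} → V_4 = 18.38+0.1807j
Node n5: branches {C2, R4, L3, R10, I2} → V_5 = 16.14-0.1519j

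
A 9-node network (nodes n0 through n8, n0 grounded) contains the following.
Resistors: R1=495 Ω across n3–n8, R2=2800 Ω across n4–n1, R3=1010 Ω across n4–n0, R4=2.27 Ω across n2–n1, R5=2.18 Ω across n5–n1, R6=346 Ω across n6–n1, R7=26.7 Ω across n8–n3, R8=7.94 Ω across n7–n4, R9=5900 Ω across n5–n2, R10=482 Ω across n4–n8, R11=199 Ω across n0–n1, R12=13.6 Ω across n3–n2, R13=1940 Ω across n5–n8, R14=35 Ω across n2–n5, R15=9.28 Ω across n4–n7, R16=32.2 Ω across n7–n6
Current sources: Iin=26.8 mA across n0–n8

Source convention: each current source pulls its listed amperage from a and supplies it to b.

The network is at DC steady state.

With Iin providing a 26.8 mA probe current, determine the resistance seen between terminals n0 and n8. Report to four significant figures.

Element admittances at DC:
  Y(R1) = 0.002020 S between n3,n8
  Y(R2) = 0.0003571 S between n4,n1
  Y(R3) = 0.0009901 S between n4,n0
  Y(R4) = 0.4405 S between n2,n1
  Y(R5) = 0.4587 S between n5,n1
  Y(R6) = 0.002890 S between n6,n1
  Y(R7) = 0.03745 S between n8,n3
  Y(R8) = 0.1259 S between n7,n4
  Y(R9) = 0.0001695 S between n5,n2
  Y(R10) = 0.002075 S between n4,n8
  Y(R11) = 0.005025 S between n0,n1
  Y(R12) = 0.07353 S between n3,n2
  Y(R13) = 0.0005155 S between n5,n8
  Y(R14) = 0.02857 S between n2,n5
  Y(R15) = 0.1078 S between n4,n7
  Y(R16) = 0.03106 S between n7,n6
  Iin: injects 0.0268 A into n8 (from n0)
Assemble and solve the 8×8 MNA system:
  V(n1)=4.523  V(n2)=4.573  V(n3)=4.892  V(n4)=4.112  V(n5)=4.527  V(n6)=4.151  V(n7)=4.117  V(n8)=5.486

R_eq = 204.7 Ω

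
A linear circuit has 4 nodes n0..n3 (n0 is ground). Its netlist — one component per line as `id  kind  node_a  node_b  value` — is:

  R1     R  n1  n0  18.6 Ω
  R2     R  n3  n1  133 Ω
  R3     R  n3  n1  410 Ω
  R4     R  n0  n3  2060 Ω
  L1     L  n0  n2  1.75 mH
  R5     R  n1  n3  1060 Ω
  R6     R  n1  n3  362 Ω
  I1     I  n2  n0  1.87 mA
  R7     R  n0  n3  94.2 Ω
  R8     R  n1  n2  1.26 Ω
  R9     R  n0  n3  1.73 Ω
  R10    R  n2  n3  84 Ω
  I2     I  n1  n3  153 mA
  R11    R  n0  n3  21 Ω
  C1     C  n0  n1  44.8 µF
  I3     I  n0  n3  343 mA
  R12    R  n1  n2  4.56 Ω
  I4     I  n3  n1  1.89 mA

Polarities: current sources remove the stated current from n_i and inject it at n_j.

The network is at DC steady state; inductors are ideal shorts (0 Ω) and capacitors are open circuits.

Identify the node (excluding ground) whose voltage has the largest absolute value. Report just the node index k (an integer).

3

Element admittances at DC:
  Y(R1) = 0.05376 S between n1,n0
  Y(R2) = 0.007519 S between n3,n1
  Y(R3) = 0.002439 S between n3,n1
  Y(R4) = 0.0004854 S between n0,n3
  L1: short n0↔n2 (DC inductor)
  Y(R5) = 0.0009434 S between n1,n3
  Y(R6) = 0.002762 S between n1,n3
  I1: injects 0.00187 A into n0 (from n2)
  Y(R7) = 0.01062 S between n0,n3
  Y(R8) = 0.7937 S between n1,n2
  Y(R9) = 0.5780 S between n0,n3
  Y(R10) = 0.01190 S between n2,n3
  I2: injects 0.153 A into n3 (from n1)
  Y(R11) = 0.04762 S between n0,n3
  Y(C1) = 0.000 S between n0,n1
  I3: injects 0.343 A into n3 (from n0)
  Y(R12) = 0.2193 S between n1,n2
  I4: injects 0.00189 A into n1 (from n3)
Assemble and solve the 4×4 MNA system:
  V(n1)=-0.1305  V(n2)=0.000  V(n3)=0.7433
  i(L1)=0.1252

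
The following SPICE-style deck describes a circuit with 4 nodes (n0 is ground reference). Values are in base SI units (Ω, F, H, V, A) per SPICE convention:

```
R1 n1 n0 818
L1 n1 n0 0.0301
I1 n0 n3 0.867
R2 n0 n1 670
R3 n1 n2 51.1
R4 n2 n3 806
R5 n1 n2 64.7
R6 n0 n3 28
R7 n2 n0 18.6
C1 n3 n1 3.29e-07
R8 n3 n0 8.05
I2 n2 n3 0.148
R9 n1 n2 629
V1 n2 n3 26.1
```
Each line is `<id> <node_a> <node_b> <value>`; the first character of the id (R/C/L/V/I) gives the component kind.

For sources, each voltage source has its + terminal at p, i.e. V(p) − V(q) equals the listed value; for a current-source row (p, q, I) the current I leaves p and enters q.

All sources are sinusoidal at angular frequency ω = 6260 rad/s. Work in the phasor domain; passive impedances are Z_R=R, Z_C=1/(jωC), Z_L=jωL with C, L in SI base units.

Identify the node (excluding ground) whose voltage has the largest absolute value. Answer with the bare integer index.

2

Apply KCL at each of the 3 non-ground nodes and solve the resulting linear system.
Node n1: branches {R1, L1, R2, R3, R5, C1, R9} → V_1 = 21.46+2.095j
Node n2: branches {R3, R4, R5, R7, I2, R9, V1} → V_2 = 23.27+0.5063j
Node n3: branches {I1, R4, R6, C1, R8, I2, V1} → V_3 = -2.834+0.5063j
Source currents: i(V1)=-1.497+0.03095j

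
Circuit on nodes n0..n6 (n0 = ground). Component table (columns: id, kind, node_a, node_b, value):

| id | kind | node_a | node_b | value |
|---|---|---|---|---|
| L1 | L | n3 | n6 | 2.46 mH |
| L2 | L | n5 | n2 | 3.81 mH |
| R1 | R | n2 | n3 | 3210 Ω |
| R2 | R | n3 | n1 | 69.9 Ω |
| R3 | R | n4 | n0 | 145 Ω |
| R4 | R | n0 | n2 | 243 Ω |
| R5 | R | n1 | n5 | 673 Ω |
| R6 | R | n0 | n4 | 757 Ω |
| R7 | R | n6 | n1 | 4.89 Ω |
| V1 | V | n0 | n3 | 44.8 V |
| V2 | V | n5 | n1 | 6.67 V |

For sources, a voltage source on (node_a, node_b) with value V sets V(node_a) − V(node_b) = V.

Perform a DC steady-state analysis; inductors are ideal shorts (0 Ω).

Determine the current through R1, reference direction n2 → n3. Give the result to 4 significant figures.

0.002294 A

Apply KCL at each of the 6 non-ground nodes and solve the resulting linear system.
Node n1: branches {R2, R5, R7, V2} → V_1 = -44.11
Node n2: branches {L2, R1, R4} → V_2 = -37.44
Node n3: branches {L1, R1, R2, V1} → V_3 = -44.80
Node n4: branches {R3, R6} → V_4 = 0.000
Node n5: branches {L2, R5, V2} → V_5 = -37.44
Node n6: branches {L1, R7} → V_6 = -44.80
Source currents: i(L1)=-0.1418, i(L2)=-0.1518, i(V1)=-0.1541, i(V2)=0.1419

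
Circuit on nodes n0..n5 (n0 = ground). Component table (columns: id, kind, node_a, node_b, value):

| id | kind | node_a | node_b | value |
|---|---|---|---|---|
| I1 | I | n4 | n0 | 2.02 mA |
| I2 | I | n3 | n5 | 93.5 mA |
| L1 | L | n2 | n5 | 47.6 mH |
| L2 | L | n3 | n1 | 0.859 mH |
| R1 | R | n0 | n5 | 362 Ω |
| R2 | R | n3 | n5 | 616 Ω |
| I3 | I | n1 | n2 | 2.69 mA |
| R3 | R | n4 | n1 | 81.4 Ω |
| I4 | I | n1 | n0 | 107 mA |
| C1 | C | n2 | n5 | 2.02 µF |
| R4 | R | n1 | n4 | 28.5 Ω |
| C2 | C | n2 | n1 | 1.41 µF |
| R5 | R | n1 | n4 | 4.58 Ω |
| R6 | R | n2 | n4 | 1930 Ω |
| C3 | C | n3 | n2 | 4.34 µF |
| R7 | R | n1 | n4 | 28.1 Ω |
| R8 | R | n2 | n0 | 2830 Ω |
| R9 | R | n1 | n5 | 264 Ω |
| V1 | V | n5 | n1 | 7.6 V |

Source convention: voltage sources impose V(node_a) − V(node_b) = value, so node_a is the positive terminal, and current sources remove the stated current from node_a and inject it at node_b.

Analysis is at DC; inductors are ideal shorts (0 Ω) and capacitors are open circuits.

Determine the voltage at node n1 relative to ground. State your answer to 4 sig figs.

-42.59 V

MNA unknowns: 5 node voltages V₁..V_5 plus 3 source currents (L1, L2, V1)
I1: z[4]−=0.00202, z[0]+=0.00202
I2: z[3]−=0.0935, z[5]+=0.0935
L1: row V2−V5=0, i_L1 at 2,5
L2: row V3−V1=0, i_L2 at 3,1
R1: Y=0.002762 on G[0,5]
R2: Y=0.001623 on G[3,5]
I3: z[1]−=0.00269, z[2]+=0.00269
R3: Y=0.01229 on G[4,1]
I4: z[1]−=0.107, z[0]+=0.107
C1: Y=0.000 on G[2,5]
R4: Y=0.03509 on G[1,4]
C2: Y=0.000 on G[2,1]
R5: Y=0.2183 on G[1,4]
R6: Y=0.0005181 on G[2,4]
C3: Y=0.000 on G[3,2]
R7: Y=0.03559 on G[1,4]
R8: Y=0.0003534 on G[2,0]
R9: Y=0.003788 on G[1,5]
V1: row V5−V1=7.6, i_V1 at 5,1
solve → V1=-42.59, V2=-34.99, V3=-42.59, V4=-42.58, V5=-34.99
aux → i_L1=0.01112, i_L2=-0.08116, i_V1=0.1601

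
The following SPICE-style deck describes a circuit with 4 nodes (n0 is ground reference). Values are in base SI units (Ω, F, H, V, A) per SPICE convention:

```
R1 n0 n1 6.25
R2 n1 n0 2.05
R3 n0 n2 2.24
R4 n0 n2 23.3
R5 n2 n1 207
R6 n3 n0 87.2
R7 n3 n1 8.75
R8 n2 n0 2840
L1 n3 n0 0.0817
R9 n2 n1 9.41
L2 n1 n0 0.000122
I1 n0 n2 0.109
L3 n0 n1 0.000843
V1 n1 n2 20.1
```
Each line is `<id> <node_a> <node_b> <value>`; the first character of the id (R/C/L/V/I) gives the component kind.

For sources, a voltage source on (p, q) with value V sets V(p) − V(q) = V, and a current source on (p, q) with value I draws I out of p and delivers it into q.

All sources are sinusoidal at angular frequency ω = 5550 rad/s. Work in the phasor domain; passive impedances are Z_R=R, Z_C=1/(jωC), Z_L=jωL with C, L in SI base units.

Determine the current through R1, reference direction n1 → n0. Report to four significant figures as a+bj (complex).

0.4371+0.6444j A

MNA unknowns: 3 node voltages V₁..V_3 plus 1 source current (V1)
R1: Y=0.1600+0.000j on G[0,1]
R2: Y=0.4878+0.000j on G[1,0]
R3: Y=0.4464+0.000j on G[0,2]
R4: Y=0.04292+0.000j on G[0,2]
R5: Y=0.004831+0.000j on G[2,1]
R6: Y=0.01147+0.000j on G[3,0]
R7: Y=0.1143+0.000j on G[3,1]
R8: Y=0.0003521+0.000j on G[2,0]
L1: Y=0.000-0.002205j on G[3,0]
R9: Y=0.1063+0.000j on G[2,1]
L2: Y=0.000-1.477j on G[1,0]
I1: z[0]−=0.109, z[2]+=0.109
L3: Y=0.000-0.2137j on G[0,1]
V1: row V1−V2=20.1, i_V1 at 1,2
solve → V1=2.732+4.027j, V2=-17.37+4.027j, V3=2.418+3.702j
aux → i_V1=-10.85+1.972j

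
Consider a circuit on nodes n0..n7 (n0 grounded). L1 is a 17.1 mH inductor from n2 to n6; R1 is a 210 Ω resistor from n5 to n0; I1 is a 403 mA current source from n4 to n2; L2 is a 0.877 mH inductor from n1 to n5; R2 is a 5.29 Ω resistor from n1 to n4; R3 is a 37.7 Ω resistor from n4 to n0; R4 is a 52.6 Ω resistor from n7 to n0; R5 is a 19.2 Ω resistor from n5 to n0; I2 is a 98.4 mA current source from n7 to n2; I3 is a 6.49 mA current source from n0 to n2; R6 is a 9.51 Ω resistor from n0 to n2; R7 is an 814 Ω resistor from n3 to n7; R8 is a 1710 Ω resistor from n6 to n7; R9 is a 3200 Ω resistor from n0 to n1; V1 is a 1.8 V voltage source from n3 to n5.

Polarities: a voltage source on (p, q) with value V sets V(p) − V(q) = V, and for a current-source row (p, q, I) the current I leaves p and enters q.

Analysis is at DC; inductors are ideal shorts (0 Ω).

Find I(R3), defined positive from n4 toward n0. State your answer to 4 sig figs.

MNA unknowns: 7 node voltages V₁..V_7 plus 3 source currents (L1, L2, V1)
L1: row V2−V6=0, i_L1 at 2,6
R1: Y=0.004762 on G[5,0]
I1: z[4]−=0.403, z[2]+=0.403
L2: row V1−V5=0, i_L2 at 1,5
R2: Y=0.1890 on G[1,4]
R3: Y=0.02653 on G[4,0]
R4: Y=0.01901 on G[7,0]
R5: Y=0.05208 on G[5,0]
I2: z[7]−=0.0984, z[2]+=0.0984
I3: z[0]−=0.00649, z[2]+=0.00649
R6: Y=0.1052 on G[0,2]
R7: Y=0.001229 on G[3,7]
R8: Y=0.0005848 on G[6,7]
R9: Y=0.0003125 on G[0,1]
V1: row V3−V5=1.8, i_V1 at 3,5
solve → V1=-4.427, V2=4.777, V3=-2.627, V4=-5.752, V5=-4.427, V6=4.777, V7=-4.746
aux → i_L1=0.005569, i_L2=-0.2490, i_V1=-0.002603

-0.1526 A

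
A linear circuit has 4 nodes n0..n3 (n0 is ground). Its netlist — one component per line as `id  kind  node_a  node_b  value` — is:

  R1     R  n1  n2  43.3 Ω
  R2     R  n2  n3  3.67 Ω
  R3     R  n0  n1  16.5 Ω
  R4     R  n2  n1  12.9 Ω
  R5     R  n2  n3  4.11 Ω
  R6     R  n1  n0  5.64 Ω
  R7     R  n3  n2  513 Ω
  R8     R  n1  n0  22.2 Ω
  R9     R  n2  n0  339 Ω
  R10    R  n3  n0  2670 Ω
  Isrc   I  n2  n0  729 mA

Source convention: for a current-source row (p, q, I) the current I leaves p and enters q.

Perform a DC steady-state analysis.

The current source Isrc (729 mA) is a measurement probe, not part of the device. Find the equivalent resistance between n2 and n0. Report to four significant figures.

Apply KCL at each of the 3 non-ground nodes and solve the resulting linear system.
Node n1: branches {R1, R3, R4, R6, R8} → V_1 = -2.466
Node n2: branches {R1, R2, R4, R5, R7, R9, Isrc} → V_2 = -9.401
Node n3: branches {R2, R5, R7, R10} → V_3 = -9.394

R_eq = 12.90 Ω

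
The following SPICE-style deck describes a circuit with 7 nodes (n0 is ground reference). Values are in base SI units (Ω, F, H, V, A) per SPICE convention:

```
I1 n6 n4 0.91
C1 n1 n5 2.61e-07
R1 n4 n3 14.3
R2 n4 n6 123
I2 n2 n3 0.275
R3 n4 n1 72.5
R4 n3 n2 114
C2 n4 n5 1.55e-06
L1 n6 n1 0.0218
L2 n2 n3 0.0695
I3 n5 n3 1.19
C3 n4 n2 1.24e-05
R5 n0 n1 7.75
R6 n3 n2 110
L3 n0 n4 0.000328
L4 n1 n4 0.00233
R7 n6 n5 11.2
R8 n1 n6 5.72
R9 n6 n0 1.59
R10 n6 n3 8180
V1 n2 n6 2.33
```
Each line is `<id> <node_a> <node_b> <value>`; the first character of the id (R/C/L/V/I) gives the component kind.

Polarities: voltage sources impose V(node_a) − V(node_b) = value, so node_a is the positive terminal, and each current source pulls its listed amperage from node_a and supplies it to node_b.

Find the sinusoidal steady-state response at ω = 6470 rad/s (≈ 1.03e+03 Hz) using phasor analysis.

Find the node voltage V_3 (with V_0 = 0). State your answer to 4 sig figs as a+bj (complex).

Apply KCL at each of the 6 non-ground nodes and solve the resulting linear system.
Node n1: branches {C1, R3, L1, R5, L4, R8} → V_1 = -0.7945+0.1090j
Node n2: branches {I2, R4, L2, C3, R6, V1} → V_2 = -0.7596+0.4607j
Node n3: branches {R1, I2, R4, L2, I3, R6, R10} → V_3 = 16.93+3.995j
Node n4: branches {I1, R1, R2, R3, C2, C3, L3, L4} → V_4 = 0.6448+4.341j
Node n5: branches {C1, C2, I3, R7} → V_5 = -16.55+2.691j
Node n6: branches {I1, R2, L1, R7, R8, R9, R10, V1} → V_6 = -3.090+0.4607j
Source currents: i(V1)=-0.2625+0.1365j

16.93+3.995j V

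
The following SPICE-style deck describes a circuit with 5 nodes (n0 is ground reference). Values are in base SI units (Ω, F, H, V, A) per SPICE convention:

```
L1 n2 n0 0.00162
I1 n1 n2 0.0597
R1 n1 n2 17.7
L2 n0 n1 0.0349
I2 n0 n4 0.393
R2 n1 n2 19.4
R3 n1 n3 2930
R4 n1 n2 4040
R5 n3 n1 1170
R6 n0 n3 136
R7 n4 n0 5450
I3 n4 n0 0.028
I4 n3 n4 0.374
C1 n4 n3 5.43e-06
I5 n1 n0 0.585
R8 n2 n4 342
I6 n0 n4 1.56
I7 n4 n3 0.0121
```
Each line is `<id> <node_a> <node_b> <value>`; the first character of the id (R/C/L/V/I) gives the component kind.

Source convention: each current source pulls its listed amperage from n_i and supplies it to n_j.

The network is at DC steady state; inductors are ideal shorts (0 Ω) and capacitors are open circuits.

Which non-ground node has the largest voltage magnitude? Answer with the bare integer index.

Apply KCL at each of the 4 non-ground nodes and solve the resulting linear system.
Node n1: branches {I1, R1, L2, R2, R3, R4, R5, I5} → V_1 = 0.000
Node n2: branches {L1, I1, R1, R2, R4, R8} → V_2 = 0.000
Node n3: branches {R3, R5, R6, I4, C1, I7} → V_3 = -42.33
Node n4: branches {I2, R7, I3, I4, C1, R8, I6, I7} → V_4 = 735.9
Source currents: i(L1)=2.212, i(L2)=0.6953

4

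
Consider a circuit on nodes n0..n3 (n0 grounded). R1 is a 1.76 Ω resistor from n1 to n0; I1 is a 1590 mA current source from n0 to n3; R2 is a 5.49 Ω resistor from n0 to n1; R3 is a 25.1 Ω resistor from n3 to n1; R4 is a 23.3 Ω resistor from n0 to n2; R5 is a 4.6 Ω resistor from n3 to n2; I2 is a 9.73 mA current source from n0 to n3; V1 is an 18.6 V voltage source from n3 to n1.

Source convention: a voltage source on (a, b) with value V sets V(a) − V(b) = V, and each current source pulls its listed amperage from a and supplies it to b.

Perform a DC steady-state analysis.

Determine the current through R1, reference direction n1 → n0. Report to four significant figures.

0.6743 A

MNA unknowns: 3 node voltages V₁..V_3 plus 1 source current (V1)
R1: Y=0.5682 on G[1,0]
I1: z[0]−=1.59, z[3]+=1.59
R2: Y=0.1821 on G[0,1]
R3: Y=0.03984 on G[3,1]
R4: Y=0.04292 on G[0,2]
R5: Y=0.2174 on G[3,2]
I2: z[0]−=0.00973, z[3]+=0.00973
V1: row V3−V1=18.6, i_V1 at 3,1
solve → V1=1.187, V2=16.52, V3=19.79
aux → i_V1=0.1495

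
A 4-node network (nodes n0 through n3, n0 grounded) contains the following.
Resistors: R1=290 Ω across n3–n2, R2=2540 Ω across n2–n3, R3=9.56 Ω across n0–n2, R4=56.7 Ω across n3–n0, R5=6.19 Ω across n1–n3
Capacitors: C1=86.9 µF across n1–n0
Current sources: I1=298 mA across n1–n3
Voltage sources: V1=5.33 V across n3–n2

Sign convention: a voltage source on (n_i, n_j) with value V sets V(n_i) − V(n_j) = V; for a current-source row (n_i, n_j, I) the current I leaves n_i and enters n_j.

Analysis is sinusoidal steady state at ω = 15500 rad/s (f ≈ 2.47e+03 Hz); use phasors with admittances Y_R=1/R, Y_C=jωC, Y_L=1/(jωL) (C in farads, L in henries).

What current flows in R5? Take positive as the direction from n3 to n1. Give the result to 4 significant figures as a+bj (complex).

Element admittances at ω=15500 rad/s:
  Y(R1) = 0.003448+0.000j S between n3,n2
  Y(R2) = 0.0003937+0.000j S between n2,n3
  Y(C1) = 0.000+1.347j S between n1,n0
  Y(R3) = 0.1046+0.000j S between n0,n2
  Y(R4) = 0.01764+0.000j S between n3,n0
  I1: injects 0.298 A into n3 (from n1)
  Y(R5) = 0.1616+0.000j S between n1,n3
  V1: constraint V(n3)−V(n2) = 5.33
Assemble and solve the 4×4 MNA system:
  V(n1)=0.007231-0.1400j  V(n2)=-2.311-0.07967j  V(n3)=3.019-0.07967j
  i(V1)=-0.2622-0.008334j

0.4865+0.009739j A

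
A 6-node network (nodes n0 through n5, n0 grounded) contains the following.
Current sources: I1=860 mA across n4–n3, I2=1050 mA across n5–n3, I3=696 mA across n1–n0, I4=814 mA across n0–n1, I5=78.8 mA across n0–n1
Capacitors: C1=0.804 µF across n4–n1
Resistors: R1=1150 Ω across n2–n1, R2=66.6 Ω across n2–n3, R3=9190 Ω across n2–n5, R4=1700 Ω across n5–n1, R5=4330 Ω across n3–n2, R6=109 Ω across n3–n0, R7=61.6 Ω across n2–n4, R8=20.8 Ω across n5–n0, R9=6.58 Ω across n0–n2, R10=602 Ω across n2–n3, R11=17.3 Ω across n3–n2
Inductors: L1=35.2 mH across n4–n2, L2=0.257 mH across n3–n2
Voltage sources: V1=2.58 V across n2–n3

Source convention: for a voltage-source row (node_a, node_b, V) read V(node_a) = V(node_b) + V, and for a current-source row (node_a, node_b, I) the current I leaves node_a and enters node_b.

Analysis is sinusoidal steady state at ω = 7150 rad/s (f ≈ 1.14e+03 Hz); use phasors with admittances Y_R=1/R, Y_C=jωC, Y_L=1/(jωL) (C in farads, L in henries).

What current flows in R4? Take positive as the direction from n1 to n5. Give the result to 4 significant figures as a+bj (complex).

Element admittances at ω=7150 rad/s:
  I1: injects 0.86 A into n3 (from n4)
  Y(C1) = 0.000+0.005749j S between n4,n1
  Y(R1) = 0.0008696+0.000j S between n2,n1
  Y(R2) = 0.01502+0.000j S between n2,n3
  Y(R3) = 0.0001088+0.000j S between n2,n5
  I2: injects 1.05 A into n3 (from n5)
  Y(L1) = 0.000-0.003973j S between n4,n2
  Y(R4) = 0.0005882+0.000j S between n5,n1
  Y(R5) = 0.0002309+0.000j S between n3,n2
  Y(R6) = 0.009174+0.000j S between n3,n0
  Y(R7) = 0.01623+0.000j S between n2,n4
  I3: injects 0.696 A into n0 (from n1)
  Y(R8) = 0.04808+0.000j S between n5,n0
  I4: injects 0.814 A into n1 (from n0)
  Y(R9) = 0.1520+0.000j S between n0,n2
  Y(R10) = 0.001661+0.000j S between n2,n3
  Y(L2) = 0.000-0.5442j S between n3,n2
  Y(R11) = 0.05780+0.000j S between n3,n2
  I5: injects 0.0788 A into n1 (from n0)
  V1: constraint V(n2)−V(n3) = 2.58
Assemble and solve the 6×6 MNA system:
  V(n1)=-19.32-43.39j  V(n2)=7.855+0.1560j  V(n3)=5.275+0.1560j  V(n4)=-30.30-5.295j  V(n5)=-21.74-0.5230j
  i(V1)=-2.054+1.405j

0.001425-0.02522j A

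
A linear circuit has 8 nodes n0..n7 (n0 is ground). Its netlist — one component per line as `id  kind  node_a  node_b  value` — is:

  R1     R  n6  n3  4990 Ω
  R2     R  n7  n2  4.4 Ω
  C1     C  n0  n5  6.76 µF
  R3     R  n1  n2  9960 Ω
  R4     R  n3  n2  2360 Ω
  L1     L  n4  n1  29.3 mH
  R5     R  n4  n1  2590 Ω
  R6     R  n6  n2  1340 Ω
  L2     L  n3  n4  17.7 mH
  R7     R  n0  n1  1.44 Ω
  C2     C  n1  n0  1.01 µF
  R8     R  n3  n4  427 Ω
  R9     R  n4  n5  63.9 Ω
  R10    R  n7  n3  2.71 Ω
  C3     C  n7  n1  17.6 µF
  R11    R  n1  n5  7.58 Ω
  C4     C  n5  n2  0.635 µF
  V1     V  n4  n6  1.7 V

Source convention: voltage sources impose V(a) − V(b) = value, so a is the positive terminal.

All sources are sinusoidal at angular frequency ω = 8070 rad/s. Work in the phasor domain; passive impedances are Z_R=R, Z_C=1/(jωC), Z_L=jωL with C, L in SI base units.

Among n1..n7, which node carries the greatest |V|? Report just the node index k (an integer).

6

Element admittances at ω=8070 rad/s:
  Y(R1) = 0.0002004+0.000j S between n6,n3
  Y(R2) = 0.2273+0.000j S between n7,n2
  Y(C1) = 0.000+0.05455j S between n0,n5
  Y(R3) = 0.0001004+0.000j S between n1,n2
  Y(R4) = 0.0004237+0.000j S between n3,n2
  Y(L1) = 0.000-0.004229j S between n4,n1
  Y(R5) = 0.0003861+0.000j S between n4,n1
  Y(R6) = 0.0007463+0.000j S between n6,n2
  Y(L2) = 0.000-0.007001j S between n3,n4
  Y(R7) = 0.6944+0.000j S between n0,n1
  Y(C2) = 0.000+0.008151j S between n1,n0
  Y(R8) = 0.002342+0.000j S between n3,n4
  Y(R9) = 0.01565+0.000j S between n4,n5
  Y(R10) = 0.3690+0.000j S between n7,n3
  Y(C3) = 0.000+0.1420j S between n7,n1
  Y(R11) = 0.1319+0.000j S between n1,n5
  Y(C4) = 0.000+0.005124j S between n5,n2
  V1: constraint V(n4)−V(n6) = 1.7
Assemble and solve the 8×8 MNA system:
  V(n1)=4.965e-05-0.0005622j  V(n2)=-0.007187+0.007601j  V(n3)=-0.001809+0.006116j  V(n4)=0.06676+0.04111j  V(n5)=0.007149+0.0007160j  V(n6)=-1.633+0.04111j  V(n7)=-0.002016+0.007174j
  i(V1)=-0.001540+3.202e-05j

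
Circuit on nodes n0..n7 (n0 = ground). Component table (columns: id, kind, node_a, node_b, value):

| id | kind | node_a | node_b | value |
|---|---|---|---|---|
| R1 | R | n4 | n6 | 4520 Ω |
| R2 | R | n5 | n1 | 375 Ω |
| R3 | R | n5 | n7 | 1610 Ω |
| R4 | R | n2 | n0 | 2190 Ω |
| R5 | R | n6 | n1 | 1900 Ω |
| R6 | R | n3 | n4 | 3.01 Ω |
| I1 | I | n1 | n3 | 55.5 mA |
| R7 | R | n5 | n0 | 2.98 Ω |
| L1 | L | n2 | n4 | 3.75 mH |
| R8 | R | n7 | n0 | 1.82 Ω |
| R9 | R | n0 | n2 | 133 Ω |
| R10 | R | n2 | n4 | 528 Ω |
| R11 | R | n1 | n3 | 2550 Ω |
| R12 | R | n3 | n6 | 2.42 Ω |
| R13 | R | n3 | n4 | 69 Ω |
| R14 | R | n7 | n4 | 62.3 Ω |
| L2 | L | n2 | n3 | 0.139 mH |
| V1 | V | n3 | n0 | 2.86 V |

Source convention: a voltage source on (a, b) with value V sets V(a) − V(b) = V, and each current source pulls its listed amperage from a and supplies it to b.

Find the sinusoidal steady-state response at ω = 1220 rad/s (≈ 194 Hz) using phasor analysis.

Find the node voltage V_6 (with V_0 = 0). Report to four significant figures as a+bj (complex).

Apply KCL at each of the 7 non-ground nodes and solve the resulting linear system.
Node n1: branches {R2, R5, I1, R11} → V_1 = -14.84-6.370e-06j
Node n2: branches {R4, L1, R9, R10, L2} → V_2 = 2.857-0.005686j
Node n3: branches {R6, I1, R11, R12, R13, L2, V1} → V_3 = 2.860+0.000j
Node n4: branches {R1, R6, L1, R10, R13, R14} → V_4 = 2.767-0.05406j
Node n5: branches {R2, R3, R7} → V_5 = -0.1166-2.860e-06j
Node n6: branches {R1, R5, R12} → V_6 = 2.837-2.890e-05j
Node n7: branches {R3, R8, R14} → V_7 = 0.07831-0.001533j
Source currents: i(V1)=-0.02668+0.0008885j

2.837-2.890e-05j V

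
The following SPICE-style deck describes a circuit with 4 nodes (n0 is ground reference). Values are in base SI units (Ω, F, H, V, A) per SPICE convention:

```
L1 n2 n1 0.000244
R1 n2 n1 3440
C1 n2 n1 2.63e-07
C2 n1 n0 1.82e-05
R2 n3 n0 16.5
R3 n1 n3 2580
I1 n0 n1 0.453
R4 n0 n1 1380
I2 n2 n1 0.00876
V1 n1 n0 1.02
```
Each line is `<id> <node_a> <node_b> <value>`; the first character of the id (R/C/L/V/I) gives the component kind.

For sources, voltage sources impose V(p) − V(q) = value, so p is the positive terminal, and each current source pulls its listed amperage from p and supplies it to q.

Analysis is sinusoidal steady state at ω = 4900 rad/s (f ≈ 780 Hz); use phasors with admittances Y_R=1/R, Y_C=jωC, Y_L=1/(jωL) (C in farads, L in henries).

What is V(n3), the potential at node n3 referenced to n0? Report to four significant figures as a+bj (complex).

0.006482+0.000j V

Apply KCL at each of the 3 non-ground nodes and solve the resulting linear system.
Node n1: branches {L1, R1, C1, C2, R3, I1, R4, I2, V1} → V_1 = 1.020+0.000j
Node n2: branches {L1, R1, C1, I2} → V_2 = 1.020-0.01049j
Node n3: branches {R2, R3} → V_3 = 0.006482+0.000j
Source currents: i(V1)=0.4519-0.09096j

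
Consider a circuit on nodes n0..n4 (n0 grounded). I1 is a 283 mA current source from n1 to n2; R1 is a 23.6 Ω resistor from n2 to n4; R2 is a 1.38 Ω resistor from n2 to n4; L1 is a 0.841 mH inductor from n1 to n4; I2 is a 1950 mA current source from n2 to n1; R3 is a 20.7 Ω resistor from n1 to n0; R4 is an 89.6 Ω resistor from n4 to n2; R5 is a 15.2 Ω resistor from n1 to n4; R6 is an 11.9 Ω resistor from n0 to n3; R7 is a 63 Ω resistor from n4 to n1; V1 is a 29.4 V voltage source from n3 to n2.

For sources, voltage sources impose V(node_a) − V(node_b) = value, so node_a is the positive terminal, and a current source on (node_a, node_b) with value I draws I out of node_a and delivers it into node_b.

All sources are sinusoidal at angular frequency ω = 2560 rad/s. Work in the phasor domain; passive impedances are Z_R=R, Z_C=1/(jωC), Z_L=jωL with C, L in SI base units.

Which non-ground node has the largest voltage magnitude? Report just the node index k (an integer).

2

MNA unknowns: 4 node voltages V₁..V_4 plus 1 source current (V1)
I1: z[1]−=0.283, z[2]+=0.283
R1: Y=0.04237+0.000j on G[2,4]
R2: Y=0.7246+0.000j on G[2,4]
L1: Y=0.000-0.4645j on G[1,4]
I2: z[2]−=1.95, z[1]+=1.95
R3: Y=0.04831+0.000j on G[1,0]
R4: Y=0.01116+0.000j on G[4,2]
R5: Y=0.06579+0.000j on G[1,4]
R6: Y=0.08403+0.000j on G[0,3]
R7: Y=0.01587+0.000j on G[4,1]
V1: row V3−V2=29.4, i_V1 at 3,2
solve → V1=-15.92+3.074j, V2=-20.25-1.767j, V3=9.150-1.767j, V4=-17.12-1.958j
aux → i_V1=-0.7689+0.1485j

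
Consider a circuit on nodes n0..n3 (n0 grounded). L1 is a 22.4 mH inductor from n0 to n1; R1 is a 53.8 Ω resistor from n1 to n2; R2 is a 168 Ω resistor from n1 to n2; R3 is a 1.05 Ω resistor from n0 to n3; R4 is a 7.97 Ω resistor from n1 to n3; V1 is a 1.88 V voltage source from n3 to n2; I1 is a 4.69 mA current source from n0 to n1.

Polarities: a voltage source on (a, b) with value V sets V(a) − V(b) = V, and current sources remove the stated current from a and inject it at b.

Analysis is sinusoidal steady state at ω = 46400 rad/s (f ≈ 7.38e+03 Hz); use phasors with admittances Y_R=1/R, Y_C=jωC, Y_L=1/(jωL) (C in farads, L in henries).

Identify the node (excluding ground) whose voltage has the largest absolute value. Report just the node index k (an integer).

2

Element admittances at ω=46400 rad/s:
  Y(L1) = 0.000-0.0009621j S between n0,n1
  Y(R1) = 0.01859+0.000j S between n1,n2
  Y(R2) = 0.005952+0.000j S between n1,n2
  Y(R3) = 0.9524+0.000j S between n0,n3
  Y(R4) = 0.1255+0.000j S between n1,n3
  V1: constraint V(n3)−V(n2) = 1.88
  I1: injects 0.00469 A into n1 (from n0)
Assemble and solve the 4×4 MNA system:
  V(n1)=-0.2713-0.002014j  V(n2)=-1.875-0.0002741j  V(n3)=0.004927-0.0002741j
  i(V1)=-0.03936+4.271e-05j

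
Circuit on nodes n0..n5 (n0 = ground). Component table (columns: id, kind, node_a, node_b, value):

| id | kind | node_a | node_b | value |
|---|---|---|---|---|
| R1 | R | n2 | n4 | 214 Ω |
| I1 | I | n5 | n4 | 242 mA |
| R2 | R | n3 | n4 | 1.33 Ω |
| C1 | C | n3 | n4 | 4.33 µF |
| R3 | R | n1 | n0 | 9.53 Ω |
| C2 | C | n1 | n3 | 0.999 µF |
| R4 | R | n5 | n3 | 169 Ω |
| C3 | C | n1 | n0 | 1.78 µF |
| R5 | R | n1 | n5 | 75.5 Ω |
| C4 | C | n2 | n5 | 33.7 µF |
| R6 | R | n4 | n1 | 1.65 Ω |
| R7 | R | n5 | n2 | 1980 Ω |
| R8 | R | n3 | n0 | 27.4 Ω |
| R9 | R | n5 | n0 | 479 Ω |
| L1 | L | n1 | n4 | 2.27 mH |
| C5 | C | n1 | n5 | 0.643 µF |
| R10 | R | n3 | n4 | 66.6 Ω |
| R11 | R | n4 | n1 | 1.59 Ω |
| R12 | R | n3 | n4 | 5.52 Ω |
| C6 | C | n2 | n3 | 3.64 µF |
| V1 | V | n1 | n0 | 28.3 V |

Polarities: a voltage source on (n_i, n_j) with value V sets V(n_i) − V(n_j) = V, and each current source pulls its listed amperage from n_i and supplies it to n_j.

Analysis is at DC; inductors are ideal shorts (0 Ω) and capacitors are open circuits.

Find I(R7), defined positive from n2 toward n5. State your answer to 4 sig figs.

0.006462 A

Element admittances at DC:
  Y(R1) = 0.004673 S between n2,n4
  I1: injects 0.242 A into n4 (from n5)
  Y(R2) = 0.7519 S between n3,n4
  Y(C1) = 0.000 S between n3,n4
  Y(R3) = 0.1049 S between n1,n0
  Y(C2) = 0.000 S between n1,n3
  Y(R4) = 0.005917 S between n5,n3
  Y(C3) = 0.000 S between n1,n0
  Y(R5) = 0.01325 S between n1,n5
  Y(C4) = 0.000 S between n2,n5
  Y(R6) = 0.6061 S between n4,n1
  Y(R7) = 0.0005051 S between n5,n2
  Y(R8) = 0.03650 S between n3,n0
  Y(R9) = 0.002088 S between n5,n0
  L1: short n1↔n4 (DC inductor)
  Y(C5) = 0.000 S between n1,n5
  Y(R10) = 0.01502 S between n3,n4
  Y(R11) = 0.6289 S between n4,n1
  Y(R12) = 0.1812 S between n3,n4
  Y(C6) = 0.000 S between n2,n3
  V1: constraint V(n1)−V(n0) = 28.3
Assemble and solve the 7×7 MNA system:
  V(n1)=28.30  V(n2)=26.92  V(n3)=27.17  V(n4)=28.30  V(n5)=14.12
  i(L1)=0.8334  i(V1)=-3.991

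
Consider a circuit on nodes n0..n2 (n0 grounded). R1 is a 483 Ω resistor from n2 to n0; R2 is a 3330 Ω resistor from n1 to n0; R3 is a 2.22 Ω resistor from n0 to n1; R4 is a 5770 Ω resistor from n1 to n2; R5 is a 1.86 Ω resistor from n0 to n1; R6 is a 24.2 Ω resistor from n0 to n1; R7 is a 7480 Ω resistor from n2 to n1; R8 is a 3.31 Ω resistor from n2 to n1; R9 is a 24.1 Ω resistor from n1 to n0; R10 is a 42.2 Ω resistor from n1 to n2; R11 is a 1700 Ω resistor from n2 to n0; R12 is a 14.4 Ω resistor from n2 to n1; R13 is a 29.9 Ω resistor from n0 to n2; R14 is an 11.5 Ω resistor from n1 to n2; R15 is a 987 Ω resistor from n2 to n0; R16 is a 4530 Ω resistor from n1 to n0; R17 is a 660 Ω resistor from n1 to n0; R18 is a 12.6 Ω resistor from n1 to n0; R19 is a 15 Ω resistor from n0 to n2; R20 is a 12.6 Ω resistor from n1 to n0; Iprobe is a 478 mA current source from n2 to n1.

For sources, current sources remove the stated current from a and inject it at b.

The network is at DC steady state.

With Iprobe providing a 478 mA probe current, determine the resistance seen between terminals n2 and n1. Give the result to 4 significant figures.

Apply KCL at each of the 2 non-ground nodes and solve the resulting linear system.
Node n1: branches {R2, R3, R4, R5, R6, R7, R8, R9, R10, R12, R14, R16, R17, R18, R20, Iprobe} → V_1 = 0.06424
Node n2: branches {R1, R4, R7, R8, R10, R11, R12, R13, R14, R15, R19, Iprobe} → V_2 = -0.7624

R_eq = 1.729 Ω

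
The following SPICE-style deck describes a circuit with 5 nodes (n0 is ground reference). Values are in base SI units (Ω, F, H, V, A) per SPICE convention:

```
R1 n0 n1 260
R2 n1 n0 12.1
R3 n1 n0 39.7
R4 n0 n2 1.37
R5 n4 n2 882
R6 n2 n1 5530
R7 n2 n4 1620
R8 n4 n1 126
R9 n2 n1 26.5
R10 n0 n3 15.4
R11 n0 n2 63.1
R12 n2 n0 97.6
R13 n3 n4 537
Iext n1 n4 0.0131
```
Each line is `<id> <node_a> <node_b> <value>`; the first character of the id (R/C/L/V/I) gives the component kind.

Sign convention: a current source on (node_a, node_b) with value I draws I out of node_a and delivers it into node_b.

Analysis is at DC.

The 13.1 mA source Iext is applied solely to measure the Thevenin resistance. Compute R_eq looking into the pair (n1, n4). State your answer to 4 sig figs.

Apply KCL at each of the 4 non-ground nodes and solve the resulting linear system.
Node n1: branches {R1, R2, R3, R6, R8, R9, Iext} → V_1 = -0.02637
Node n2: branches {R4, R5, R6, R7, R9, R11, R12} → V_2 = 0.001211
Node n3: branches {R10, R13} → V_3 = 0.03126
Node n4: branches {R5, R7, R8, R13, Iext} → V_4 = 1.121

R_eq = 87.61 Ω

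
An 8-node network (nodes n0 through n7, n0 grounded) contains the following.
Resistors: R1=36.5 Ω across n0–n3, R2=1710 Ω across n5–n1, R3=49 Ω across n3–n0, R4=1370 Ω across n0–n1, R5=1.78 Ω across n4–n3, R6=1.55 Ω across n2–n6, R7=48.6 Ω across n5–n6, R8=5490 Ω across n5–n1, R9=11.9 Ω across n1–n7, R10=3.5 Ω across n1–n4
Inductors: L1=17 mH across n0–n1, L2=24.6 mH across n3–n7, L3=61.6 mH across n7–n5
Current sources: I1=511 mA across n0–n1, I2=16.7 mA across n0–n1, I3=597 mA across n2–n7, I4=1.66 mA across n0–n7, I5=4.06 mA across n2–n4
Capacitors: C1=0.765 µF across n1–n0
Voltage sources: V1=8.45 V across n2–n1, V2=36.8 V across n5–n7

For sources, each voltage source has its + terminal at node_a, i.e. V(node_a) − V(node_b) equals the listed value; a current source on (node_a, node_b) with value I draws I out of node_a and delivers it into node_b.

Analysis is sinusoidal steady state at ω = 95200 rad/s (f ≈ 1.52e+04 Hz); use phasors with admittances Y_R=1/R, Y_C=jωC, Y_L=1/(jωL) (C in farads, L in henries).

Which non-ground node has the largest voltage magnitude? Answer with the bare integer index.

5

Element admittances at ω=95200 rad/s:
  Y(R1) = 0.02740+0.000j S between n0,n3
  Y(L1) = 0.000-0.0006179j S between n0,n1
  I1: injects 0.511 A into n1 (from n0)
  Y(R2) = 0.0005848+0.000j S between n5,n1
  Y(R3) = 0.02041+0.000j S between n3,n0
  Y(R4) = 0.0007299+0.000j S between n0,n1
  Y(R5) = 0.5618+0.000j S between n4,n3
  Y(L2) = 0.000-0.0004270j S between n3,n7
  I2: injects 0.0167 A into n1 (from n0)
  Y(L3) = 0.000-0.0001705j S between n7,n5
  I3: injects 0.597 A into n7 (from n2)
  Y(R6) = 0.6452+0.000j S between n2,n6
  I4: injects 0.00166 A into n7 (from n0)
  Y(C1) = 0.000+0.07283j S between n1,n0
  Y(R7) = 0.02058+0.000j S between n5,n6
  Y(R8) = 0.0001821+0.000j S between n5,n1
  Y(R9) = 0.08403+0.000j S between n1,n7
  Y(R10) = 0.2857+0.000j S between n1,n4
  I5: injects 0.00406 A into n4 (from n2)
  V1: constraint V(n2)−V(n1) = 8.45
  V2: constraint V(n5)−V(n7) = 36.8
Assemble and solve the 9×9 MNA system:
  V(n1)=3.059-5.677j  V(n2)=11.51-5.677j  V(n3)=2.452-4.534j  V(n4)=2.661-4.919j  V(n5)=39.91-5.674j  V(n6)=12.39-5.677j  V(n7)=3.113-5.674j
  i(V1)=-0.03469+5.372e-05j  i(V2)=-0.5946+0.006219j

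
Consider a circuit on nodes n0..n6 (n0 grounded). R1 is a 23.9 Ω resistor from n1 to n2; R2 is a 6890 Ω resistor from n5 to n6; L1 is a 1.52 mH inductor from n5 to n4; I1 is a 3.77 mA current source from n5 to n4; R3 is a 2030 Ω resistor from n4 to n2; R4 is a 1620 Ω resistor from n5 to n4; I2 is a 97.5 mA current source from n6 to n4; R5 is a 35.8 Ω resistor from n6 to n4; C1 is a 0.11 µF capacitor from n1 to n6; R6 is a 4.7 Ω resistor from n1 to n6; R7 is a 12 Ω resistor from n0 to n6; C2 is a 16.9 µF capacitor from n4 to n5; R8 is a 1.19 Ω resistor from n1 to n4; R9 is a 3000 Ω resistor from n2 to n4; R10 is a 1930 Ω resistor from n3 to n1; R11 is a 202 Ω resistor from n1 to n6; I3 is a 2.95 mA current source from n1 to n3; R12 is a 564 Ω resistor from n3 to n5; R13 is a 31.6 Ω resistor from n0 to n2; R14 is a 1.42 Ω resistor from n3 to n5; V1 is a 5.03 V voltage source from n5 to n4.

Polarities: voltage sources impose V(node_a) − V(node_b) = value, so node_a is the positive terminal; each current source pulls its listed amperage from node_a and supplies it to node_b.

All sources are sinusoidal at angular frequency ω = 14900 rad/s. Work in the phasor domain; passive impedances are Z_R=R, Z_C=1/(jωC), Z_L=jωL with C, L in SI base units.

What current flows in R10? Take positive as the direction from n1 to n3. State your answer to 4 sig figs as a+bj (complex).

-0.002658-3.838e-08j A

Element admittances at ω=14900 rad/s:
  Y(R1) = 0.04184+0.000j S between n1,n2
  Y(R2) = 0.0001451+0.000j S between n5,n6
  Y(L1) = 0.000-0.04415j S between n5,n4
  I1: injects 0.00377 A into n4 (from n5)
  Y(R3) = 0.0004926+0.000j S between n4,n2
  Y(R4) = 0.0006173+0.000j S between n5,n4
  I2: injects 0.0975 A into n4 (from n6)
  Y(R5) = 0.02793+0.000j S between n6,n4
  Y(C1) = 0.000+0.001639j S between n1,n6
  Y(R6) = 0.2128+0.000j S between n1,n6
  Y(R7) = 0.08333+0.000j S between n0,n6
  Y(C2) = 0.000+0.2518j S between n4,n5
  Y(R8) = 0.8403+0.000j S between n1,n4
  Y(R9) = 0.0003333+0.000j S between n2,n4
  Y(R10) = 0.0005181+0.000j S between n3,n1
  Y(R11) = 0.004950+0.000j S between n1,n6
  I3: injects 0.00295 A into n3 (from n1)
  Y(R12) = 0.001773+0.000j S between n3,n5
  Y(R13) = 0.03165+0.000j S between n0,n2
  Y(R14) = 0.7042+0.000j S between n3,n5
  V1: constraint V(n5)−V(n4) = 5.03
Assemble and solve the 7×7 MNA system:
  V(n1)=0.2955-0.001866j  V(n2)=0.1707-0.001071j  V(n3)=5.426-0.001792j  V(n4)=0.3954-0.001792j  V(n5)=5.425-0.001792j  V(n6)=-0.06484+0.0004066j
  i(V1)=-0.007380-1.045j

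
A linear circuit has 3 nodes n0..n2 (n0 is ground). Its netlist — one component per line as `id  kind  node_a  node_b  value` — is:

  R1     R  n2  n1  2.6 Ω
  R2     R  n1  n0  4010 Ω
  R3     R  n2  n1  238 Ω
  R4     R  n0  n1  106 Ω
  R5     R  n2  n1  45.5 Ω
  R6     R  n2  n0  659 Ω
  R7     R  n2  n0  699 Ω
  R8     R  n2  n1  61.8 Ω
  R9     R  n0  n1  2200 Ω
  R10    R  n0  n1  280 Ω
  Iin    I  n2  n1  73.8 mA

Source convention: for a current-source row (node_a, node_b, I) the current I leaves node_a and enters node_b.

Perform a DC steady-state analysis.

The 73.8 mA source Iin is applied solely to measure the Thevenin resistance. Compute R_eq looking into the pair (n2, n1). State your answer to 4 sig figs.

R_eq = 2.329 Ω

MNA unknowns: 2 node voltages V₁..V_2
R1: Y=0.3846 on G[2,1]
R2: Y=0.0002494 on G[1,0]
R3: Y=0.004202 on G[2,1]
R4: Y=0.009434 on G[0,1]
R5: Y=0.02198 on G[2,1]
R6: Y=0.001517 on G[2,0]
R7: Y=0.001431 on G[2,0]
R8: Y=0.01618 on G[2,1]
R9: Y=0.0004545 on G[0,1]
R10: Y=0.003571 on G[0,1]
Iin: z[2]−=0.0738, z[1]+=0.0738
solve → V1=0.03042, V2=-0.1414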